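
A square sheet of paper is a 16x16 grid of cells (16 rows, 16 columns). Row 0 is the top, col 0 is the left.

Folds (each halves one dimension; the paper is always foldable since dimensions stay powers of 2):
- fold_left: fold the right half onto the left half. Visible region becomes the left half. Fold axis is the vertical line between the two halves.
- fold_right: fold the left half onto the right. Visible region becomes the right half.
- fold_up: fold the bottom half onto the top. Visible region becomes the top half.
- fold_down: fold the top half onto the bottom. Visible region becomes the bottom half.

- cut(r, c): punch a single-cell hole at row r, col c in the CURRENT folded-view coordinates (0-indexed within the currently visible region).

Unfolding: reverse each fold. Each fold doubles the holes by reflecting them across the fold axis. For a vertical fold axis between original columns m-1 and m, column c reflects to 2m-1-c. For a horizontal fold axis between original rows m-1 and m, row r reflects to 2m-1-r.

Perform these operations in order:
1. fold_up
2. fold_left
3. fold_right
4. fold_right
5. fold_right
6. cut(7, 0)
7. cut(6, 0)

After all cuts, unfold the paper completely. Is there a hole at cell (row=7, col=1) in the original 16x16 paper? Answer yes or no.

Answer: yes

Derivation:
Op 1 fold_up: fold axis h@8; visible region now rows[0,8) x cols[0,16) = 8x16
Op 2 fold_left: fold axis v@8; visible region now rows[0,8) x cols[0,8) = 8x8
Op 3 fold_right: fold axis v@4; visible region now rows[0,8) x cols[4,8) = 8x4
Op 4 fold_right: fold axis v@6; visible region now rows[0,8) x cols[6,8) = 8x2
Op 5 fold_right: fold axis v@7; visible region now rows[0,8) x cols[7,8) = 8x1
Op 6 cut(7, 0): punch at orig (7,7); cuts so far [(7, 7)]; region rows[0,8) x cols[7,8) = 8x1
Op 7 cut(6, 0): punch at orig (6,7); cuts so far [(6, 7), (7, 7)]; region rows[0,8) x cols[7,8) = 8x1
Unfold 1 (reflect across v@7): 4 holes -> [(6, 6), (6, 7), (7, 6), (7, 7)]
Unfold 2 (reflect across v@6): 8 holes -> [(6, 4), (6, 5), (6, 6), (6, 7), (7, 4), (7, 5), (7, 6), (7, 7)]
Unfold 3 (reflect across v@4): 16 holes -> [(6, 0), (6, 1), (6, 2), (6, 3), (6, 4), (6, 5), (6, 6), (6, 7), (7, 0), (7, 1), (7, 2), (7, 3), (7, 4), (7, 5), (7, 6), (7, 7)]
Unfold 4 (reflect across v@8): 32 holes -> [(6, 0), (6, 1), (6, 2), (6, 3), (6, 4), (6, 5), (6, 6), (6, 7), (6, 8), (6, 9), (6, 10), (6, 11), (6, 12), (6, 13), (6, 14), (6, 15), (7, 0), (7, 1), (7, 2), (7, 3), (7, 4), (7, 5), (7, 6), (7, 7), (7, 8), (7, 9), (7, 10), (7, 11), (7, 12), (7, 13), (7, 14), (7, 15)]
Unfold 5 (reflect across h@8): 64 holes -> [(6, 0), (6, 1), (6, 2), (6, 3), (6, 4), (6, 5), (6, 6), (6, 7), (6, 8), (6, 9), (6, 10), (6, 11), (6, 12), (6, 13), (6, 14), (6, 15), (7, 0), (7, 1), (7, 2), (7, 3), (7, 4), (7, 5), (7, 6), (7, 7), (7, 8), (7, 9), (7, 10), (7, 11), (7, 12), (7, 13), (7, 14), (7, 15), (8, 0), (8, 1), (8, 2), (8, 3), (8, 4), (8, 5), (8, 6), (8, 7), (8, 8), (8, 9), (8, 10), (8, 11), (8, 12), (8, 13), (8, 14), (8, 15), (9, 0), (9, 1), (9, 2), (9, 3), (9, 4), (9, 5), (9, 6), (9, 7), (9, 8), (9, 9), (9, 10), (9, 11), (9, 12), (9, 13), (9, 14), (9, 15)]
Holes: [(6, 0), (6, 1), (6, 2), (6, 3), (6, 4), (6, 5), (6, 6), (6, 7), (6, 8), (6, 9), (6, 10), (6, 11), (6, 12), (6, 13), (6, 14), (6, 15), (7, 0), (7, 1), (7, 2), (7, 3), (7, 4), (7, 5), (7, 6), (7, 7), (7, 8), (7, 9), (7, 10), (7, 11), (7, 12), (7, 13), (7, 14), (7, 15), (8, 0), (8, 1), (8, 2), (8, 3), (8, 4), (8, 5), (8, 6), (8, 7), (8, 8), (8, 9), (8, 10), (8, 11), (8, 12), (8, 13), (8, 14), (8, 15), (9, 0), (9, 1), (9, 2), (9, 3), (9, 4), (9, 5), (9, 6), (9, 7), (9, 8), (9, 9), (9, 10), (9, 11), (9, 12), (9, 13), (9, 14), (9, 15)]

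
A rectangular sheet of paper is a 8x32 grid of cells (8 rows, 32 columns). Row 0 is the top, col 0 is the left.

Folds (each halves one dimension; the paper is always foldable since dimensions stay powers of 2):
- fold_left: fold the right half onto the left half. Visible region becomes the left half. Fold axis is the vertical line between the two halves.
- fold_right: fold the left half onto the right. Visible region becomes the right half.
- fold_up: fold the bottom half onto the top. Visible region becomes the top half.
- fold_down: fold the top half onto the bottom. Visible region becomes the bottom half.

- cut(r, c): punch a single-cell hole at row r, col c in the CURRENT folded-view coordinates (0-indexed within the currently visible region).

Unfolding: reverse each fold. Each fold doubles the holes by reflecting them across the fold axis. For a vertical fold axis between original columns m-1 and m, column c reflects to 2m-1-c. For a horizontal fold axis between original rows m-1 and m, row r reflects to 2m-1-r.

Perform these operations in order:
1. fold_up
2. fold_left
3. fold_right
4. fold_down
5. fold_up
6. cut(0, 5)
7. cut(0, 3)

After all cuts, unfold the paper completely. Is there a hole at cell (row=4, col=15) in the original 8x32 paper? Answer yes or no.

Op 1 fold_up: fold axis h@4; visible region now rows[0,4) x cols[0,32) = 4x32
Op 2 fold_left: fold axis v@16; visible region now rows[0,4) x cols[0,16) = 4x16
Op 3 fold_right: fold axis v@8; visible region now rows[0,4) x cols[8,16) = 4x8
Op 4 fold_down: fold axis h@2; visible region now rows[2,4) x cols[8,16) = 2x8
Op 5 fold_up: fold axis h@3; visible region now rows[2,3) x cols[8,16) = 1x8
Op 6 cut(0, 5): punch at orig (2,13); cuts so far [(2, 13)]; region rows[2,3) x cols[8,16) = 1x8
Op 7 cut(0, 3): punch at orig (2,11); cuts so far [(2, 11), (2, 13)]; region rows[2,3) x cols[8,16) = 1x8
Unfold 1 (reflect across h@3): 4 holes -> [(2, 11), (2, 13), (3, 11), (3, 13)]
Unfold 2 (reflect across h@2): 8 holes -> [(0, 11), (0, 13), (1, 11), (1, 13), (2, 11), (2, 13), (3, 11), (3, 13)]
Unfold 3 (reflect across v@8): 16 holes -> [(0, 2), (0, 4), (0, 11), (0, 13), (1, 2), (1, 4), (1, 11), (1, 13), (2, 2), (2, 4), (2, 11), (2, 13), (3, 2), (3, 4), (3, 11), (3, 13)]
Unfold 4 (reflect across v@16): 32 holes -> [(0, 2), (0, 4), (0, 11), (0, 13), (0, 18), (0, 20), (0, 27), (0, 29), (1, 2), (1, 4), (1, 11), (1, 13), (1, 18), (1, 20), (1, 27), (1, 29), (2, 2), (2, 4), (2, 11), (2, 13), (2, 18), (2, 20), (2, 27), (2, 29), (3, 2), (3, 4), (3, 11), (3, 13), (3, 18), (3, 20), (3, 27), (3, 29)]
Unfold 5 (reflect across h@4): 64 holes -> [(0, 2), (0, 4), (0, 11), (0, 13), (0, 18), (0, 20), (0, 27), (0, 29), (1, 2), (1, 4), (1, 11), (1, 13), (1, 18), (1, 20), (1, 27), (1, 29), (2, 2), (2, 4), (2, 11), (2, 13), (2, 18), (2, 20), (2, 27), (2, 29), (3, 2), (3, 4), (3, 11), (3, 13), (3, 18), (3, 20), (3, 27), (3, 29), (4, 2), (4, 4), (4, 11), (4, 13), (4, 18), (4, 20), (4, 27), (4, 29), (5, 2), (5, 4), (5, 11), (5, 13), (5, 18), (5, 20), (5, 27), (5, 29), (6, 2), (6, 4), (6, 11), (6, 13), (6, 18), (6, 20), (6, 27), (6, 29), (7, 2), (7, 4), (7, 11), (7, 13), (7, 18), (7, 20), (7, 27), (7, 29)]
Holes: [(0, 2), (0, 4), (0, 11), (0, 13), (0, 18), (0, 20), (0, 27), (0, 29), (1, 2), (1, 4), (1, 11), (1, 13), (1, 18), (1, 20), (1, 27), (1, 29), (2, 2), (2, 4), (2, 11), (2, 13), (2, 18), (2, 20), (2, 27), (2, 29), (3, 2), (3, 4), (3, 11), (3, 13), (3, 18), (3, 20), (3, 27), (3, 29), (4, 2), (4, 4), (4, 11), (4, 13), (4, 18), (4, 20), (4, 27), (4, 29), (5, 2), (5, 4), (5, 11), (5, 13), (5, 18), (5, 20), (5, 27), (5, 29), (6, 2), (6, 4), (6, 11), (6, 13), (6, 18), (6, 20), (6, 27), (6, 29), (7, 2), (7, 4), (7, 11), (7, 13), (7, 18), (7, 20), (7, 27), (7, 29)]

Answer: no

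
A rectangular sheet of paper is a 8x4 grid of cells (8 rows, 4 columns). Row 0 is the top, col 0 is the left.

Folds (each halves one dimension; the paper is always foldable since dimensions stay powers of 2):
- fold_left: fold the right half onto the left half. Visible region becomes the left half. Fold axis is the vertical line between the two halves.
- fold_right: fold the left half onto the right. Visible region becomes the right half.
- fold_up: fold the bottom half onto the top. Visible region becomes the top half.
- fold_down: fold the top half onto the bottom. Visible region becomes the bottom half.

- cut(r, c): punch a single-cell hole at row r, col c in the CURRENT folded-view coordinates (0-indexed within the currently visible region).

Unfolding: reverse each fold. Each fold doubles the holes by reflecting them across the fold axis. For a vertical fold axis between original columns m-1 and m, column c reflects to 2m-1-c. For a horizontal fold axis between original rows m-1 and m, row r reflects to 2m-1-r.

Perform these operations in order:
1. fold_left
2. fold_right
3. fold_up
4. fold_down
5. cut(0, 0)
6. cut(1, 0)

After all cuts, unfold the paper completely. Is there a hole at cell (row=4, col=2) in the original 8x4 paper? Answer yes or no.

Answer: yes

Derivation:
Op 1 fold_left: fold axis v@2; visible region now rows[0,8) x cols[0,2) = 8x2
Op 2 fold_right: fold axis v@1; visible region now rows[0,8) x cols[1,2) = 8x1
Op 3 fold_up: fold axis h@4; visible region now rows[0,4) x cols[1,2) = 4x1
Op 4 fold_down: fold axis h@2; visible region now rows[2,4) x cols[1,2) = 2x1
Op 5 cut(0, 0): punch at orig (2,1); cuts so far [(2, 1)]; region rows[2,4) x cols[1,2) = 2x1
Op 6 cut(1, 0): punch at orig (3,1); cuts so far [(2, 1), (3, 1)]; region rows[2,4) x cols[1,2) = 2x1
Unfold 1 (reflect across h@2): 4 holes -> [(0, 1), (1, 1), (2, 1), (3, 1)]
Unfold 2 (reflect across h@4): 8 holes -> [(0, 1), (1, 1), (2, 1), (3, 1), (4, 1), (5, 1), (6, 1), (7, 1)]
Unfold 3 (reflect across v@1): 16 holes -> [(0, 0), (0, 1), (1, 0), (1, 1), (2, 0), (2, 1), (3, 0), (3, 1), (4, 0), (4, 1), (5, 0), (5, 1), (6, 0), (6, 1), (7, 0), (7, 1)]
Unfold 4 (reflect across v@2): 32 holes -> [(0, 0), (0, 1), (0, 2), (0, 3), (1, 0), (1, 1), (1, 2), (1, 3), (2, 0), (2, 1), (2, 2), (2, 3), (3, 0), (3, 1), (3, 2), (3, 3), (4, 0), (4, 1), (4, 2), (4, 3), (5, 0), (5, 1), (5, 2), (5, 3), (6, 0), (6, 1), (6, 2), (6, 3), (7, 0), (7, 1), (7, 2), (7, 3)]
Holes: [(0, 0), (0, 1), (0, 2), (0, 3), (1, 0), (1, 1), (1, 2), (1, 3), (2, 0), (2, 1), (2, 2), (2, 3), (3, 0), (3, 1), (3, 2), (3, 3), (4, 0), (4, 1), (4, 2), (4, 3), (5, 0), (5, 1), (5, 2), (5, 3), (6, 0), (6, 1), (6, 2), (6, 3), (7, 0), (7, 1), (7, 2), (7, 3)]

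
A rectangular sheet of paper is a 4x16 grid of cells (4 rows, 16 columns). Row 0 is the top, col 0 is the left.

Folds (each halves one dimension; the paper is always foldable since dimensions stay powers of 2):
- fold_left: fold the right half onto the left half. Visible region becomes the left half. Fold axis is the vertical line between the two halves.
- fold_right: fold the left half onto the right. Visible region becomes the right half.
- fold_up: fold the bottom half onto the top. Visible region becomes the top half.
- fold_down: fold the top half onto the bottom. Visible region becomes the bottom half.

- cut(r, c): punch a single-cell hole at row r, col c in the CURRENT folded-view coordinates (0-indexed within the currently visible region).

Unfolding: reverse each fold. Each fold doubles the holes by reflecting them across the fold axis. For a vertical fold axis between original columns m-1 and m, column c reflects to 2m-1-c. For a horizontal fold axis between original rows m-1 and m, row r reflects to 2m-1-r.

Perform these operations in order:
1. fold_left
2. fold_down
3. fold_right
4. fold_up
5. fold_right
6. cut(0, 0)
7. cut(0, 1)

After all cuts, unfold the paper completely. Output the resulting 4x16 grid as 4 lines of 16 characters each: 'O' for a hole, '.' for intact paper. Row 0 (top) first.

Op 1 fold_left: fold axis v@8; visible region now rows[0,4) x cols[0,8) = 4x8
Op 2 fold_down: fold axis h@2; visible region now rows[2,4) x cols[0,8) = 2x8
Op 3 fold_right: fold axis v@4; visible region now rows[2,4) x cols[4,8) = 2x4
Op 4 fold_up: fold axis h@3; visible region now rows[2,3) x cols[4,8) = 1x4
Op 5 fold_right: fold axis v@6; visible region now rows[2,3) x cols[6,8) = 1x2
Op 6 cut(0, 0): punch at orig (2,6); cuts so far [(2, 6)]; region rows[2,3) x cols[6,8) = 1x2
Op 7 cut(0, 1): punch at orig (2,7); cuts so far [(2, 6), (2, 7)]; region rows[2,3) x cols[6,8) = 1x2
Unfold 1 (reflect across v@6): 4 holes -> [(2, 4), (2, 5), (2, 6), (2, 7)]
Unfold 2 (reflect across h@3): 8 holes -> [(2, 4), (2, 5), (2, 6), (2, 7), (3, 4), (3, 5), (3, 6), (3, 7)]
Unfold 3 (reflect across v@4): 16 holes -> [(2, 0), (2, 1), (2, 2), (2, 3), (2, 4), (2, 5), (2, 6), (2, 7), (3, 0), (3, 1), (3, 2), (3, 3), (3, 4), (3, 5), (3, 6), (3, 7)]
Unfold 4 (reflect across h@2): 32 holes -> [(0, 0), (0, 1), (0, 2), (0, 3), (0, 4), (0, 5), (0, 6), (0, 7), (1, 0), (1, 1), (1, 2), (1, 3), (1, 4), (1, 5), (1, 6), (1, 7), (2, 0), (2, 1), (2, 2), (2, 3), (2, 4), (2, 5), (2, 6), (2, 7), (3, 0), (3, 1), (3, 2), (3, 3), (3, 4), (3, 5), (3, 6), (3, 7)]
Unfold 5 (reflect across v@8): 64 holes -> [(0, 0), (0, 1), (0, 2), (0, 3), (0, 4), (0, 5), (0, 6), (0, 7), (0, 8), (0, 9), (0, 10), (0, 11), (0, 12), (0, 13), (0, 14), (0, 15), (1, 0), (1, 1), (1, 2), (1, 3), (1, 4), (1, 5), (1, 6), (1, 7), (1, 8), (1, 9), (1, 10), (1, 11), (1, 12), (1, 13), (1, 14), (1, 15), (2, 0), (2, 1), (2, 2), (2, 3), (2, 4), (2, 5), (2, 6), (2, 7), (2, 8), (2, 9), (2, 10), (2, 11), (2, 12), (2, 13), (2, 14), (2, 15), (3, 0), (3, 1), (3, 2), (3, 3), (3, 4), (3, 5), (3, 6), (3, 7), (3, 8), (3, 9), (3, 10), (3, 11), (3, 12), (3, 13), (3, 14), (3, 15)]

Answer: OOOOOOOOOOOOOOOO
OOOOOOOOOOOOOOOO
OOOOOOOOOOOOOOOO
OOOOOOOOOOOOOOOO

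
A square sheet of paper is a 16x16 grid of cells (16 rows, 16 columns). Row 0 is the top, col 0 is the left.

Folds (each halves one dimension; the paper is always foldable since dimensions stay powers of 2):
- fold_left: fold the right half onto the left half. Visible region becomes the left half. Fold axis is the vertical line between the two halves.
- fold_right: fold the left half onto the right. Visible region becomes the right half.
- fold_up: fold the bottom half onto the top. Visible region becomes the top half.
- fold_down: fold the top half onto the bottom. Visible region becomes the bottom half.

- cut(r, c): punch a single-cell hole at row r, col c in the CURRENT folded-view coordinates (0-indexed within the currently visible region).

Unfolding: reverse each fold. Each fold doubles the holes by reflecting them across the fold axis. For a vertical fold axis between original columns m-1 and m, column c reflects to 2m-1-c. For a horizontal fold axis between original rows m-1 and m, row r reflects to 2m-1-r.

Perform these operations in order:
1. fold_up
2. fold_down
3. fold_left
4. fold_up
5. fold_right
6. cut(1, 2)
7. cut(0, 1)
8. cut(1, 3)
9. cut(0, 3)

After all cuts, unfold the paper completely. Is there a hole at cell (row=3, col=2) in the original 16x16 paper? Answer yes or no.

Op 1 fold_up: fold axis h@8; visible region now rows[0,8) x cols[0,16) = 8x16
Op 2 fold_down: fold axis h@4; visible region now rows[4,8) x cols[0,16) = 4x16
Op 3 fold_left: fold axis v@8; visible region now rows[4,8) x cols[0,8) = 4x8
Op 4 fold_up: fold axis h@6; visible region now rows[4,6) x cols[0,8) = 2x8
Op 5 fold_right: fold axis v@4; visible region now rows[4,6) x cols[4,8) = 2x4
Op 6 cut(1, 2): punch at orig (5,6); cuts so far [(5, 6)]; region rows[4,6) x cols[4,8) = 2x4
Op 7 cut(0, 1): punch at orig (4,5); cuts so far [(4, 5), (5, 6)]; region rows[4,6) x cols[4,8) = 2x4
Op 8 cut(1, 3): punch at orig (5,7); cuts so far [(4, 5), (5, 6), (5, 7)]; region rows[4,6) x cols[4,8) = 2x4
Op 9 cut(0, 3): punch at orig (4,7); cuts so far [(4, 5), (4, 7), (5, 6), (5, 7)]; region rows[4,6) x cols[4,8) = 2x4
Unfold 1 (reflect across v@4): 8 holes -> [(4, 0), (4, 2), (4, 5), (4, 7), (5, 0), (5, 1), (5, 6), (5, 7)]
Unfold 2 (reflect across h@6): 16 holes -> [(4, 0), (4, 2), (4, 5), (4, 7), (5, 0), (5, 1), (5, 6), (5, 7), (6, 0), (6, 1), (6, 6), (6, 7), (7, 0), (7, 2), (7, 5), (7, 7)]
Unfold 3 (reflect across v@8): 32 holes -> [(4, 0), (4, 2), (4, 5), (4, 7), (4, 8), (4, 10), (4, 13), (4, 15), (5, 0), (5, 1), (5, 6), (5, 7), (5, 8), (5, 9), (5, 14), (5, 15), (6, 0), (6, 1), (6, 6), (6, 7), (6, 8), (6, 9), (6, 14), (6, 15), (7, 0), (7, 2), (7, 5), (7, 7), (7, 8), (7, 10), (7, 13), (7, 15)]
Unfold 4 (reflect across h@4): 64 holes -> [(0, 0), (0, 2), (0, 5), (0, 7), (0, 8), (0, 10), (0, 13), (0, 15), (1, 0), (1, 1), (1, 6), (1, 7), (1, 8), (1, 9), (1, 14), (1, 15), (2, 0), (2, 1), (2, 6), (2, 7), (2, 8), (2, 9), (2, 14), (2, 15), (3, 0), (3, 2), (3, 5), (3, 7), (3, 8), (3, 10), (3, 13), (3, 15), (4, 0), (4, 2), (4, 5), (4, 7), (4, 8), (4, 10), (4, 13), (4, 15), (5, 0), (5, 1), (5, 6), (5, 7), (5, 8), (5, 9), (5, 14), (5, 15), (6, 0), (6, 1), (6, 6), (6, 7), (6, 8), (6, 9), (6, 14), (6, 15), (7, 0), (7, 2), (7, 5), (7, 7), (7, 8), (7, 10), (7, 13), (7, 15)]
Unfold 5 (reflect across h@8): 128 holes -> [(0, 0), (0, 2), (0, 5), (0, 7), (0, 8), (0, 10), (0, 13), (0, 15), (1, 0), (1, 1), (1, 6), (1, 7), (1, 8), (1, 9), (1, 14), (1, 15), (2, 0), (2, 1), (2, 6), (2, 7), (2, 8), (2, 9), (2, 14), (2, 15), (3, 0), (3, 2), (3, 5), (3, 7), (3, 8), (3, 10), (3, 13), (3, 15), (4, 0), (4, 2), (4, 5), (4, 7), (4, 8), (4, 10), (4, 13), (4, 15), (5, 0), (5, 1), (5, 6), (5, 7), (5, 8), (5, 9), (5, 14), (5, 15), (6, 0), (6, 1), (6, 6), (6, 7), (6, 8), (6, 9), (6, 14), (6, 15), (7, 0), (7, 2), (7, 5), (7, 7), (7, 8), (7, 10), (7, 13), (7, 15), (8, 0), (8, 2), (8, 5), (8, 7), (8, 8), (8, 10), (8, 13), (8, 15), (9, 0), (9, 1), (9, 6), (9, 7), (9, 8), (9, 9), (9, 14), (9, 15), (10, 0), (10, 1), (10, 6), (10, 7), (10, 8), (10, 9), (10, 14), (10, 15), (11, 0), (11, 2), (11, 5), (11, 7), (11, 8), (11, 10), (11, 13), (11, 15), (12, 0), (12, 2), (12, 5), (12, 7), (12, 8), (12, 10), (12, 13), (12, 15), (13, 0), (13, 1), (13, 6), (13, 7), (13, 8), (13, 9), (13, 14), (13, 15), (14, 0), (14, 1), (14, 6), (14, 7), (14, 8), (14, 9), (14, 14), (14, 15), (15, 0), (15, 2), (15, 5), (15, 7), (15, 8), (15, 10), (15, 13), (15, 15)]
Holes: [(0, 0), (0, 2), (0, 5), (0, 7), (0, 8), (0, 10), (0, 13), (0, 15), (1, 0), (1, 1), (1, 6), (1, 7), (1, 8), (1, 9), (1, 14), (1, 15), (2, 0), (2, 1), (2, 6), (2, 7), (2, 8), (2, 9), (2, 14), (2, 15), (3, 0), (3, 2), (3, 5), (3, 7), (3, 8), (3, 10), (3, 13), (3, 15), (4, 0), (4, 2), (4, 5), (4, 7), (4, 8), (4, 10), (4, 13), (4, 15), (5, 0), (5, 1), (5, 6), (5, 7), (5, 8), (5, 9), (5, 14), (5, 15), (6, 0), (6, 1), (6, 6), (6, 7), (6, 8), (6, 9), (6, 14), (6, 15), (7, 0), (7, 2), (7, 5), (7, 7), (7, 8), (7, 10), (7, 13), (7, 15), (8, 0), (8, 2), (8, 5), (8, 7), (8, 8), (8, 10), (8, 13), (8, 15), (9, 0), (9, 1), (9, 6), (9, 7), (9, 8), (9, 9), (9, 14), (9, 15), (10, 0), (10, 1), (10, 6), (10, 7), (10, 8), (10, 9), (10, 14), (10, 15), (11, 0), (11, 2), (11, 5), (11, 7), (11, 8), (11, 10), (11, 13), (11, 15), (12, 0), (12, 2), (12, 5), (12, 7), (12, 8), (12, 10), (12, 13), (12, 15), (13, 0), (13, 1), (13, 6), (13, 7), (13, 8), (13, 9), (13, 14), (13, 15), (14, 0), (14, 1), (14, 6), (14, 7), (14, 8), (14, 9), (14, 14), (14, 15), (15, 0), (15, 2), (15, 5), (15, 7), (15, 8), (15, 10), (15, 13), (15, 15)]

Answer: yes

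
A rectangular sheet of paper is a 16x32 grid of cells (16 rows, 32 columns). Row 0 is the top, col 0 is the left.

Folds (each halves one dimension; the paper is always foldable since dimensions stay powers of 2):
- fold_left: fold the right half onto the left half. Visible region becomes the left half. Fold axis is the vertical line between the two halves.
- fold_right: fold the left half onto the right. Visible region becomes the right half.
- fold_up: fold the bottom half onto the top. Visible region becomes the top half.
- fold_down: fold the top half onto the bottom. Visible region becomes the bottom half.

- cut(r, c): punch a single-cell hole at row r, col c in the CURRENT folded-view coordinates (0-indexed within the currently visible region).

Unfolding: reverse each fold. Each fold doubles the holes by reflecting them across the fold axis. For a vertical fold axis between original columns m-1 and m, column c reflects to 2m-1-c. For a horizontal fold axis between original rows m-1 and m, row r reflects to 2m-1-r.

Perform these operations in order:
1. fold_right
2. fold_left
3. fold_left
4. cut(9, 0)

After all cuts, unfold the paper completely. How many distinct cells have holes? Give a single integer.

Answer: 8

Derivation:
Op 1 fold_right: fold axis v@16; visible region now rows[0,16) x cols[16,32) = 16x16
Op 2 fold_left: fold axis v@24; visible region now rows[0,16) x cols[16,24) = 16x8
Op 3 fold_left: fold axis v@20; visible region now rows[0,16) x cols[16,20) = 16x4
Op 4 cut(9, 0): punch at orig (9,16); cuts so far [(9, 16)]; region rows[0,16) x cols[16,20) = 16x4
Unfold 1 (reflect across v@20): 2 holes -> [(9, 16), (9, 23)]
Unfold 2 (reflect across v@24): 4 holes -> [(9, 16), (9, 23), (9, 24), (9, 31)]
Unfold 3 (reflect across v@16): 8 holes -> [(9, 0), (9, 7), (9, 8), (9, 15), (9, 16), (9, 23), (9, 24), (9, 31)]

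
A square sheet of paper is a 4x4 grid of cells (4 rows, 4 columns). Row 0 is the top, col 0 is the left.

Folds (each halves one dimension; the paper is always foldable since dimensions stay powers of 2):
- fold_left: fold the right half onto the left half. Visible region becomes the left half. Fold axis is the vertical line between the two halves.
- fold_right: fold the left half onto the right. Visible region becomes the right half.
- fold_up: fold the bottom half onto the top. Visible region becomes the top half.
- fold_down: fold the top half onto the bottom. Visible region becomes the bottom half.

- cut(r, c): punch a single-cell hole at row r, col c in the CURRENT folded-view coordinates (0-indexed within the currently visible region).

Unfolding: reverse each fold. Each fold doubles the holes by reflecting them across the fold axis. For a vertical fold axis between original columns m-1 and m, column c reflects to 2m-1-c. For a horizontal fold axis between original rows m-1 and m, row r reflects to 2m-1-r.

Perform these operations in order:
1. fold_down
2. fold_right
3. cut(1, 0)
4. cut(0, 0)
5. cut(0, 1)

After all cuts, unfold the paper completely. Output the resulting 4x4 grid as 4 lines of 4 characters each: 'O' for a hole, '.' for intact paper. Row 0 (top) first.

Answer: .OO.
OOOO
OOOO
.OO.

Derivation:
Op 1 fold_down: fold axis h@2; visible region now rows[2,4) x cols[0,4) = 2x4
Op 2 fold_right: fold axis v@2; visible region now rows[2,4) x cols[2,4) = 2x2
Op 3 cut(1, 0): punch at orig (3,2); cuts so far [(3, 2)]; region rows[2,4) x cols[2,4) = 2x2
Op 4 cut(0, 0): punch at orig (2,2); cuts so far [(2, 2), (3, 2)]; region rows[2,4) x cols[2,4) = 2x2
Op 5 cut(0, 1): punch at orig (2,3); cuts so far [(2, 2), (2, 3), (3, 2)]; region rows[2,4) x cols[2,4) = 2x2
Unfold 1 (reflect across v@2): 6 holes -> [(2, 0), (2, 1), (2, 2), (2, 3), (3, 1), (3, 2)]
Unfold 2 (reflect across h@2): 12 holes -> [(0, 1), (0, 2), (1, 0), (1, 1), (1, 2), (1, 3), (2, 0), (2, 1), (2, 2), (2, 3), (3, 1), (3, 2)]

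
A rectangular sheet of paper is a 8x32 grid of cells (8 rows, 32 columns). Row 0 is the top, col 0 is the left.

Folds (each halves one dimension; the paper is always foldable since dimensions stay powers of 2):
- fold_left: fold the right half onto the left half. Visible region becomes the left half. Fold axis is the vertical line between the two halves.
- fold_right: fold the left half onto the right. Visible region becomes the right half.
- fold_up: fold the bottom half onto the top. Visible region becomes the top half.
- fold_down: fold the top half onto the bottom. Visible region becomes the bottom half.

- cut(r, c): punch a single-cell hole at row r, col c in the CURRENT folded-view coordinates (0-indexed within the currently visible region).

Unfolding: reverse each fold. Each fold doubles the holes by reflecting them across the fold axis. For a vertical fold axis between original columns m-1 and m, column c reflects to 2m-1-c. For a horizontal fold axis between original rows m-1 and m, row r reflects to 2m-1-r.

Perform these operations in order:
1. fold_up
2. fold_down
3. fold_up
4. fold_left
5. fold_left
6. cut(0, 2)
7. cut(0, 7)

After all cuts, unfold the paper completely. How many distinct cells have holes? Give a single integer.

Op 1 fold_up: fold axis h@4; visible region now rows[0,4) x cols[0,32) = 4x32
Op 2 fold_down: fold axis h@2; visible region now rows[2,4) x cols[0,32) = 2x32
Op 3 fold_up: fold axis h@3; visible region now rows[2,3) x cols[0,32) = 1x32
Op 4 fold_left: fold axis v@16; visible region now rows[2,3) x cols[0,16) = 1x16
Op 5 fold_left: fold axis v@8; visible region now rows[2,3) x cols[0,8) = 1x8
Op 6 cut(0, 2): punch at orig (2,2); cuts so far [(2, 2)]; region rows[2,3) x cols[0,8) = 1x8
Op 7 cut(0, 7): punch at orig (2,7); cuts so far [(2, 2), (2, 7)]; region rows[2,3) x cols[0,8) = 1x8
Unfold 1 (reflect across v@8): 4 holes -> [(2, 2), (2, 7), (2, 8), (2, 13)]
Unfold 2 (reflect across v@16): 8 holes -> [(2, 2), (2, 7), (2, 8), (2, 13), (2, 18), (2, 23), (2, 24), (2, 29)]
Unfold 3 (reflect across h@3): 16 holes -> [(2, 2), (2, 7), (2, 8), (2, 13), (2, 18), (2, 23), (2, 24), (2, 29), (3, 2), (3, 7), (3, 8), (3, 13), (3, 18), (3, 23), (3, 24), (3, 29)]
Unfold 4 (reflect across h@2): 32 holes -> [(0, 2), (0, 7), (0, 8), (0, 13), (0, 18), (0, 23), (0, 24), (0, 29), (1, 2), (1, 7), (1, 8), (1, 13), (1, 18), (1, 23), (1, 24), (1, 29), (2, 2), (2, 7), (2, 8), (2, 13), (2, 18), (2, 23), (2, 24), (2, 29), (3, 2), (3, 7), (3, 8), (3, 13), (3, 18), (3, 23), (3, 24), (3, 29)]
Unfold 5 (reflect across h@4): 64 holes -> [(0, 2), (0, 7), (0, 8), (0, 13), (0, 18), (0, 23), (0, 24), (0, 29), (1, 2), (1, 7), (1, 8), (1, 13), (1, 18), (1, 23), (1, 24), (1, 29), (2, 2), (2, 7), (2, 8), (2, 13), (2, 18), (2, 23), (2, 24), (2, 29), (3, 2), (3, 7), (3, 8), (3, 13), (3, 18), (3, 23), (3, 24), (3, 29), (4, 2), (4, 7), (4, 8), (4, 13), (4, 18), (4, 23), (4, 24), (4, 29), (5, 2), (5, 7), (5, 8), (5, 13), (5, 18), (5, 23), (5, 24), (5, 29), (6, 2), (6, 7), (6, 8), (6, 13), (6, 18), (6, 23), (6, 24), (6, 29), (7, 2), (7, 7), (7, 8), (7, 13), (7, 18), (7, 23), (7, 24), (7, 29)]

Answer: 64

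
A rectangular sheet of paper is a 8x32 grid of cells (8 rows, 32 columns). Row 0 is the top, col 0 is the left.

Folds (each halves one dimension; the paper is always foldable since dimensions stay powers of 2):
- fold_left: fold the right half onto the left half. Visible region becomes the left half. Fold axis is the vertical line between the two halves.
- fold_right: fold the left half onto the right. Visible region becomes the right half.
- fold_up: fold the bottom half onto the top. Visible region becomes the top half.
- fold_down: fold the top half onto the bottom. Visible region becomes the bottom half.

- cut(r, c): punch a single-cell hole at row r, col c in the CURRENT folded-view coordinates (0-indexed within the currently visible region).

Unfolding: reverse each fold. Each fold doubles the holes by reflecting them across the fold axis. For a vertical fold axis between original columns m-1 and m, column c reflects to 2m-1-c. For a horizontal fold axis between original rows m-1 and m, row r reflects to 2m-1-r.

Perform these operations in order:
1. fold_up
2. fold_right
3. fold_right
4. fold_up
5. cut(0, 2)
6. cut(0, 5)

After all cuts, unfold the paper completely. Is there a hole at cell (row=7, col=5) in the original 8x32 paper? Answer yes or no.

Op 1 fold_up: fold axis h@4; visible region now rows[0,4) x cols[0,32) = 4x32
Op 2 fold_right: fold axis v@16; visible region now rows[0,4) x cols[16,32) = 4x16
Op 3 fold_right: fold axis v@24; visible region now rows[0,4) x cols[24,32) = 4x8
Op 4 fold_up: fold axis h@2; visible region now rows[0,2) x cols[24,32) = 2x8
Op 5 cut(0, 2): punch at orig (0,26); cuts so far [(0, 26)]; region rows[0,2) x cols[24,32) = 2x8
Op 6 cut(0, 5): punch at orig (0,29); cuts so far [(0, 26), (0, 29)]; region rows[0,2) x cols[24,32) = 2x8
Unfold 1 (reflect across h@2): 4 holes -> [(0, 26), (0, 29), (3, 26), (3, 29)]
Unfold 2 (reflect across v@24): 8 holes -> [(0, 18), (0, 21), (0, 26), (0, 29), (3, 18), (3, 21), (3, 26), (3, 29)]
Unfold 3 (reflect across v@16): 16 holes -> [(0, 2), (0, 5), (0, 10), (0, 13), (0, 18), (0, 21), (0, 26), (0, 29), (3, 2), (3, 5), (3, 10), (3, 13), (3, 18), (3, 21), (3, 26), (3, 29)]
Unfold 4 (reflect across h@4): 32 holes -> [(0, 2), (0, 5), (0, 10), (0, 13), (0, 18), (0, 21), (0, 26), (0, 29), (3, 2), (3, 5), (3, 10), (3, 13), (3, 18), (3, 21), (3, 26), (3, 29), (4, 2), (4, 5), (4, 10), (4, 13), (4, 18), (4, 21), (4, 26), (4, 29), (7, 2), (7, 5), (7, 10), (7, 13), (7, 18), (7, 21), (7, 26), (7, 29)]
Holes: [(0, 2), (0, 5), (0, 10), (0, 13), (0, 18), (0, 21), (0, 26), (0, 29), (3, 2), (3, 5), (3, 10), (3, 13), (3, 18), (3, 21), (3, 26), (3, 29), (4, 2), (4, 5), (4, 10), (4, 13), (4, 18), (4, 21), (4, 26), (4, 29), (7, 2), (7, 5), (7, 10), (7, 13), (7, 18), (7, 21), (7, 26), (7, 29)]

Answer: yes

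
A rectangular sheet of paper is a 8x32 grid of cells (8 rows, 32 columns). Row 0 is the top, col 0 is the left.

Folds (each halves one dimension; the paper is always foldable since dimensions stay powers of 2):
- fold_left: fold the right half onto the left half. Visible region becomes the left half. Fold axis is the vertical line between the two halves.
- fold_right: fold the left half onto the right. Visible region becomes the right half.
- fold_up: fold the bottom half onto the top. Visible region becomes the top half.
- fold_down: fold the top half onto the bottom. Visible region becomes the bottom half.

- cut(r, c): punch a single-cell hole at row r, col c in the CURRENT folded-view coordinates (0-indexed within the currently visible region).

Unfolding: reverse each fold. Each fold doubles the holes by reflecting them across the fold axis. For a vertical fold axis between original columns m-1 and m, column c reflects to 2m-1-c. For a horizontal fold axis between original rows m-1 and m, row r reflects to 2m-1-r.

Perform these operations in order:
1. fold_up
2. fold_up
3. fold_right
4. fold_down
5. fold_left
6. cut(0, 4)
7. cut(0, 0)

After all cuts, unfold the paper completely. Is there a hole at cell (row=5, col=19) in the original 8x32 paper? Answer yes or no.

Answer: no

Derivation:
Op 1 fold_up: fold axis h@4; visible region now rows[0,4) x cols[0,32) = 4x32
Op 2 fold_up: fold axis h@2; visible region now rows[0,2) x cols[0,32) = 2x32
Op 3 fold_right: fold axis v@16; visible region now rows[0,2) x cols[16,32) = 2x16
Op 4 fold_down: fold axis h@1; visible region now rows[1,2) x cols[16,32) = 1x16
Op 5 fold_left: fold axis v@24; visible region now rows[1,2) x cols[16,24) = 1x8
Op 6 cut(0, 4): punch at orig (1,20); cuts so far [(1, 20)]; region rows[1,2) x cols[16,24) = 1x8
Op 7 cut(0, 0): punch at orig (1,16); cuts so far [(1, 16), (1, 20)]; region rows[1,2) x cols[16,24) = 1x8
Unfold 1 (reflect across v@24): 4 holes -> [(1, 16), (1, 20), (1, 27), (1, 31)]
Unfold 2 (reflect across h@1): 8 holes -> [(0, 16), (0, 20), (0, 27), (0, 31), (1, 16), (1, 20), (1, 27), (1, 31)]
Unfold 3 (reflect across v@16): 16 holes -> [(0, 0), (0, 4), (0, 11), (0, 15), (0, 16), (0, 20), (0, 27), (0, 31), (1, 0), (1, 4), (1, 11), (1, 15), (1, 16), (1, 20), (1, 27), (1, 31)]
Unfold 4 (reflect across h@2): 32 holes -> [(0, 0), (0, 4), (0, 11), (0, 15), (0, 16), (0, 20), (0, 27), (0, 31), (1, 0), (1, 4), (1, 11), (1, 15), (1, 16), (1, 20), (1, 27), (1, 31), (2, 0), (2, 4), (2, 11), (2, 15), (2, 16), (2, 20), (2, 27), (2, 31), (3, 0), (3, 4), (3, 11), (3, 15), (3, 16), (3, 20), (3, 27), (3, 31)]
Unfold 5 (reflect across h@4): 64 holes -> [(0, 0), (0, 4), (0, 11), (0, 15), (0, 16), (0, 20), (0, 27), (0, 31), (1, 0), (1, 4), (1, 11), (1, 15), (1, 16), (1, 20), (1, 27), (1, 31), (2, 0), (2, 4), (2, 11), (2, 15), (2, 16), (2, 20), (2, 27), (2, 31), (3, 0), (3, 4), (3, 11), (3, 15), (3, 16), (3, 20), (3, 27), (3, 31), (4, 0), (4, 4), (4, 11), (4, 15), (4, 16), (4, 20), (4, 27), (4, 31), (5, 0), (5, 4), (5, 11), (5, 15), (5, 16), (5, 20), (5, 27), (5, 31), (6, 0), (6, 4), (6, 11), (6, 15), (6, 16), (6, 20), (6, 27), (6, 31), (7, 0), (7, 4), (7, 11), (7, 15), (7, 16), (7, 20), (7, 27), (7, 31)]
Holes: [(0, 0), (0, 4), (0, 11), (0, 15), (0, 16), (0, 20), (0, 27), (0, 31), (1, 0), (1, 4), (1, 11), (1, 15), (1, 16), (1, 20), (1, 27), (1, 31), (2, 0), (2, 4), (2, 11), (2, 15), (2, 16), (2, 20), (2, 27), (2, 31), (3, 0), (3, 4), (3, 11), (3, 15), (3, 16), (3, 20), (3, 27), (3, 31), (4, 0), (4, 4), (4, 11), (4, 15), (4, 16), (4, 20), (4, 27), (4, 31), (5, 0), (5, 4), (5, 11), (5, 15), (5, 16), (5, 20), (5, 27), (5, 31), (6, 0), (6, 4), (6, 11), (6, 15), (6, 16), (6, 20), (6, 27), (6, 31), (7, 0), (7, 4), (7, 11), (7, 15), (7, 16), (7, 20), (7, 27), (7, 31)]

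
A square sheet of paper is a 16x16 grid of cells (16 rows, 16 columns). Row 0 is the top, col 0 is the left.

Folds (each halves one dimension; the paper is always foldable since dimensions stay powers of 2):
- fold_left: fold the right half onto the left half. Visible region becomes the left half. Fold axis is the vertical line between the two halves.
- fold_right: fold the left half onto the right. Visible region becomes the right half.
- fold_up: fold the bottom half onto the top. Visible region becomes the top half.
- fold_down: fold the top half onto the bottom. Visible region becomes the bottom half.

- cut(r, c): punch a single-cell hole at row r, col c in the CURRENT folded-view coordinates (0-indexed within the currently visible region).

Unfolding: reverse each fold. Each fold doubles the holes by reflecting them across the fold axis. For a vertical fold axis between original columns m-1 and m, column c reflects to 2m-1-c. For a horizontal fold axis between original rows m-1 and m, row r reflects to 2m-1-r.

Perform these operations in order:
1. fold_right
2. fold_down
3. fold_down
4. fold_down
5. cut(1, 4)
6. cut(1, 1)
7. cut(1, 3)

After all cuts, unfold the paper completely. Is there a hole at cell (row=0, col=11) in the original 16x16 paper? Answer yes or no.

Op 1 fold_right: fold axis v@8; visible region now rows[0,16) x cols[8,16) = 16x8
Op 2 fold_down: fold axis h@8; visible region now rows[8,16) x cols[8,16) = 8x8
Op 3 fold_down: fold axis h@12; visible region now rows[12,16) x cols[8,16) = 4x8
Op 4 fold_down: fold axis h@14; visible region now rows[14,16) x cols[8,16) = 2x8
Op 5 cut(1, 4): punch at orig (15,12); cuts so far [(15, 12)]; region rows[14,16) x cols[8,16) = 2x8
Op 6 cut(1, 1): punch at orig (15,9); cuts so far [(15, 9), (15, 12)]; region rows[14,16) x cols[8,16) = 2x8
Op 7 cut(1, 3): punch at orig (15,11); cuts so far [(15, 9), (15, 11), (15, 12)]; region rows[14,16) x cols[8,16) = 2x8
Unfold 1 (reflect across h@14): 6 holes -> [(12, 9), (12, 11), (12, 12), (15, 9), (15, 11), (15, 12)]
Unfold 2 (reflect across h@12): 12 holes -> [(8, 9), (8, 11), (8, 12), (11, 9), (11, 11), (11, 12), (12, 9), (12, 11), (12, 12), (15, 9), (15, 11), (15, 12)]
Unfold 3 (reflect across h@8): 24 holes -> [(0, 9), (0, 11), (0, 12), (3, 9), (3, 11), (3, 12), (4, 9), (4, 11), (4, 12), (7, 9), (7, 11), (7, 12), (8, 9), (8, 11), (8, 12), (11, 9), (11, 11), (11, 12), (12, 9), (12, 11), (12, 12), (15, 9), (15, 11), (15, 12)]
Unfold 4 (reflect across v@8): 48 holes -> [(0, 3), (0, 4), (0, 6), (0, 9), (0, 11), (0, 12), (3, 3), (3, 4), (3, 6), (3, 9), (3, 11), (3, 12), (4, 3), (4, 4), (4, 6), (4, 9), (4, 11), (4, 12), (7, 3), (7, 4), (7, 6), (7, 9), (7, 11), (7, 12), (8, 3), (8, 4), (8, 6), (8, 9), (8, 11), (8, 12), (11, 3), (11, 4), (11, 6), (11, 9), (11, 11), (11, 12), (12, 3), (12, 4), (12, 6), (12, 9), (12, 11), (12, 12), (15, 3), (15, 4), (15, 6), (15, 9), (15, 11), (15, 12)]
Holes: [(0, 3), (0, 4), (0, 6), (0, 9), (0, 11), (0, 12), (3, 3), (3, 4), (3, 6), (3, 9), (3, 11), (3, 12), (4, 3), (4, 4), (4, 6), (4, 9), (4, 11), (4, 12), (7, 3), (7, 4), (7, 6), (7, 9), (7, 11), (7, 12), (8, 3), (8, 4), (8, 6), (8, 9), (8, 11), (8, 12), (11, 3), (11, 4), (11, 6), (11, 9), (11, 11), (11, 12), (12, 3), (12, 4), (12, 6), (12, 9), (12, 11), (12, 12), (15, 3), (15, 4), (15, 6), (15, 9), (15, 11), (15, 12)]

Answer: yes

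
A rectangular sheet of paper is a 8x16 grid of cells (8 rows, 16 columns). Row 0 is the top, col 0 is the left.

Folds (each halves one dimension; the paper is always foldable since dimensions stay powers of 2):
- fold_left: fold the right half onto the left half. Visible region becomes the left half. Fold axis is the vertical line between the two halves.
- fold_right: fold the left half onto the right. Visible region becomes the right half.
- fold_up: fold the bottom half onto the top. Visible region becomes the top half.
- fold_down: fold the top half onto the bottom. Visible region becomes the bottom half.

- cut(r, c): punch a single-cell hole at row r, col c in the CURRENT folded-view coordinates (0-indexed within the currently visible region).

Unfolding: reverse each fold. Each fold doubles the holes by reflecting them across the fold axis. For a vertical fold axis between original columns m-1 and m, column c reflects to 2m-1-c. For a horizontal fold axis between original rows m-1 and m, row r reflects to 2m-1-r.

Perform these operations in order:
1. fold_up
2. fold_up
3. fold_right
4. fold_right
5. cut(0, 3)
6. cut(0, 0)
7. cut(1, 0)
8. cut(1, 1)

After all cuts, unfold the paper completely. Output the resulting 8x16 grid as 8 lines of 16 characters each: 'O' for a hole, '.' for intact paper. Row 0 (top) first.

Op 1 fold_up: fold axis h@4; visible region now rows[0,4) x cols[0,16) = 4x16
Op 2 fold_up: fold axis h@2; visible region now rows[0,2) x cols[0,16) = 2x16
Op 3 fold_right: fold axis v@8; visible region now rows[0,2) x cols[8,16) = 2x8
Op 4 fold_right: fold axis v@12; visible region now rows[0,2) x cols[12,16) = 2x4
Op 5 cut(0, 3): punch at orig (0,15); cuts so far [(0, 15)]; region rows[0,2) x cols[12,16) = 2x4
Op 6 cut(0, 0): punch at orig (0,12); cuts so far [(0, 12), (0, 15)]; region rows[0,2) x cols[12,16) = 2x4
Op 7 cut(1, 0): punch at orig (1,12); cuts so far [(0, 12), (0, 15), (1, 12)]; region rows[0,2) x cols[12,16) = 2x4
Op 8 cut(1, 1): punch at orig (1,13); cuts so far [(0, 12), (0, 15), (1, 12), (1, 13)]; region rows[0,2) x cols[12,16) = 2x4
Unfold 1 (reflect across v@12): 8 holes -> [(0, 8), (0, 11), (0, 12), (0, 15), (1, 10), (1, 11), (1, 12), (1, 13)]
Unfold 2 (reflect across v@8): 16 holes -> [(0, 0), (0, 3), (0, 4), (0, 7), (0, 8), (0, 11), (0, 12), (0, 15), (1, 2), (1, 3), (1, 4), (1, 5), (1, 10), (1, 11), (1, 12), (1, 13)]
Unfold 3 (reflect across h@2): 32 holes -> [(0, 0), (0, 3), (0, 4), (0, 7), (0, 8), (0, 11), (0, 12), (0, 15), (1, 2), (1, 3), (1, 4), (1, 5), (1, 10), (1, 11), (1, 12), (1, 13), (2, 2), (2, 3), (2, 4), (2, 5), (2, 10), (2, 11), (2, 12), (2, 13), (3, 0), (3, 3), (3, 4), (3, 7), (3, 8), (3, 11), (3, 12), (3, 15)]
Unfold 4 (reflect across h@4): 64 holes -> [(0, 0), (0, 3), (0, 4), (0, 7), (0, 8), (0, 11), (0, 12), (0, 15), (1, 2), (1, 3), (1, 4), (1, 5), (1, 10), (1, 11), (1, 12), (1, 13), (2, 2), (2, 3), (2, 4), (2, 5), (2, 10), (2, 11), (2, 12), (2, 13), (3, 0), (3, 3), (3, 4), (3, 7), (3, 8), (3, 11), (3, 12), (3, 15), (4, 0), (4, 3), (4, 4), (4, 7), (4, 8), (4, 11), (4, 12), (4, 15), (5, 2), (5, 3), (5, 4), (5, 5), (5, 10), (5, 11), (5, 12), (5, 13), (6, 2), (6, 3), (6, 4), (6, 5), (6, 10), (6, 11), (6, 12), (6, 13), (7, 0), (7, 3), (7, 4), (7, 7), (7, 8), (7, 11), (7, 12), (7, 15)]

Answer: O..OO..OO..OO..O
..OOOO....OOOO..
..OOOO....OOOO..
O..OO..OO..OO..O
O..OO..OO..OO..O
..OOOO....OOOO..
..OOOO....OOOO..
O..OO..OO..OO..O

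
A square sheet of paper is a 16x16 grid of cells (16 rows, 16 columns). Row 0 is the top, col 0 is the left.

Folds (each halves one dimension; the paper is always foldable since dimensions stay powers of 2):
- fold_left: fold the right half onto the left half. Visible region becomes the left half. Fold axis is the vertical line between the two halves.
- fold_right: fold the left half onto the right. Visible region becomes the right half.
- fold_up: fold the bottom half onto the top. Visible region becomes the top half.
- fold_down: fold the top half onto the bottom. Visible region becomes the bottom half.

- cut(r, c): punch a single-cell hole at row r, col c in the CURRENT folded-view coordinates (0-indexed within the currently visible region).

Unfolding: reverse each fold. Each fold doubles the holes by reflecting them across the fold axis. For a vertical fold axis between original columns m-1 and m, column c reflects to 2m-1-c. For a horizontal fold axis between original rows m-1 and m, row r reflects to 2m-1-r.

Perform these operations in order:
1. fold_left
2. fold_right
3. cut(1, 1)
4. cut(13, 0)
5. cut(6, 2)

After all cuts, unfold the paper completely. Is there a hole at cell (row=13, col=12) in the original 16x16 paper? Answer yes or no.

Answer: yes

Derivation:
Op 1 fold_left: fold axis v@8; visible region now rows[0,16) x cols[0,8) = 16x8
Op 2 fold_right: fold axis v@4; visible region now rows[0,16) x cols[4,8) = 16x4
Op 3 cut(1, 1): punch at orig (1,5); cuts so far [(1, 5)]; region rows[0,16) x cols[4,8) = 16x4
Op 4 cut(13, 0): punch at orig (13,4); cuts so far [(1, 5), (13, 4)]; region rows[0,16) x cols[4,8) = 16x4
Op 5 cut(6, 2): punch at orig (6,6); cuts so far [(1, 5), (6, 6), (13, 4)]; region rows[0,16) x cols[4,8) = 16x4
Unfold 1 (reflect across v@4): 6 holes -> [(1, 2), (1, 5), (6, 1), (6, 6), (13, 3), (13, 4)]
Unfold 2 (reflect across v@8): 12 holes -> [(1, 2), (1, 5), (1, 10), (1, 13), (6, 1), (6, 6), (6, 9), (6, 14), (13, 3), (13, 4), (13, 11), (13, 12)]
Holes: [(1, 2), (1, 5), (1, 10), (1, 13), (6, 1), (6, 6), (6, 9), (6, 14), (13, 3), (13, 4), (13, 11), (13, 12)]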